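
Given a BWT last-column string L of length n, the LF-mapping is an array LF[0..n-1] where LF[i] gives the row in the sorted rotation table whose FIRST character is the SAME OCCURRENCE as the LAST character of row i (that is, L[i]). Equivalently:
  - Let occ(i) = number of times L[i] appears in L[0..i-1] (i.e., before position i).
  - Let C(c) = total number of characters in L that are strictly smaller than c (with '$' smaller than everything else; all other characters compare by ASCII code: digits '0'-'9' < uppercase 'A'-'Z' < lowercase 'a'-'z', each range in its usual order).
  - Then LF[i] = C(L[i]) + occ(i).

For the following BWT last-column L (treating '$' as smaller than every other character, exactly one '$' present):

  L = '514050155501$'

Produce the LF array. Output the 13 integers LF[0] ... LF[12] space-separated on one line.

Answer: 8 4 7 1 9 2 5 10 11 12 3 6 0

Derivation:
Char counts: '$':1, '0':3, '1':3, '4':1, '5':5
C (first-col start): C('$')=0, C('0')=1, C('1')=4, C('4')=7, C('5')=8
L[0]='5': occ=0, LF[0]=C('5')+0=8+0=8
L[1]='1': occ=0, LF[1]=C('1')+0=4+0=4
L[2]='4': occ=0, LF[2]=C('4')+0=7+0=7
L[3]='0': occ=0, LF[3]=C('0')+0=1+0=1
L[4]='5': occ=1, LF[4]=C('5')+1=8+1=9
L[5]='0': occ=1, LF[5]=C('0')+1=1+1=2
L[6]='1': occ=1, LF[6]=C('1')+1=4+1=5
L[7]='5': occ=2, LF[7]=C('5')+2=8+2=10
L[8]='5': occ=3, LF[8]=C('5')+3=8+3=11
L[9]='5': occ=4, LF[9]=C('5')+4=8+4=12
L[10]='0': occ=2, LF[10]=C('0')+2=1+2=3
L[11]='1': occ=2, LF[11]=C('1')+2=4+2=6
L[12]='$': occ=0, LF[12]=C('$')+0=0+0=0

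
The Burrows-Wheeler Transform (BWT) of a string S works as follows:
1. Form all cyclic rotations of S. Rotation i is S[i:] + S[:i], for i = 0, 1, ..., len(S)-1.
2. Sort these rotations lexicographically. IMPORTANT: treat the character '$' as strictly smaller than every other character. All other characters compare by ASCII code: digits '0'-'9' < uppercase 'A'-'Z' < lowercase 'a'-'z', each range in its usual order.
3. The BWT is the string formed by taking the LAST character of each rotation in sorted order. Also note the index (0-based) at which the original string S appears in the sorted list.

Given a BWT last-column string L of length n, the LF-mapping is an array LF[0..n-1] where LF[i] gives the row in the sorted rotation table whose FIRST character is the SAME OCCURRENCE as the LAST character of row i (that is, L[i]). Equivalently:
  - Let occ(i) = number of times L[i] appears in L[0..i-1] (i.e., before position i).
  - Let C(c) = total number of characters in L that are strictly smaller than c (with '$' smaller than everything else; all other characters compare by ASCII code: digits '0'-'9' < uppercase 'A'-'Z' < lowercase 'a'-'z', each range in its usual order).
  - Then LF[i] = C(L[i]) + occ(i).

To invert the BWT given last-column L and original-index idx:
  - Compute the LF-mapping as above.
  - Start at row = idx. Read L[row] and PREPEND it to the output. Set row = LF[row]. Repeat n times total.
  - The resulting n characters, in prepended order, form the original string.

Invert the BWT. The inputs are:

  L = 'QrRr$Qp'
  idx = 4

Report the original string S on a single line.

LF mapping: 1 5 3 6 0 2 4
Walk LF starting at row 4, prepending L[row]:
  step 1: row=4, L[4]='$', prepend. Next row=LF[4]=0
  step 2: row=0, L[0]='Q', prepend. Next row=LF[0]=1
  step 3: row=1, L[1]='r', prepend. Next row=LF[1]=5
  step 4: row=5, L[5]='Q', prepend. Next row=LF[5]=2
  step 5: row=2, L[2]='R', prepend. Next row=LF[2]=3
  step 6: row=3, L[3]='r', prepend. Next row=LF[3]=6
  step 7: row=6, L[6]='p', prepend. Next row=LF[6]=4
Reversed output: prRQrQ$

Answer: prRQrQ$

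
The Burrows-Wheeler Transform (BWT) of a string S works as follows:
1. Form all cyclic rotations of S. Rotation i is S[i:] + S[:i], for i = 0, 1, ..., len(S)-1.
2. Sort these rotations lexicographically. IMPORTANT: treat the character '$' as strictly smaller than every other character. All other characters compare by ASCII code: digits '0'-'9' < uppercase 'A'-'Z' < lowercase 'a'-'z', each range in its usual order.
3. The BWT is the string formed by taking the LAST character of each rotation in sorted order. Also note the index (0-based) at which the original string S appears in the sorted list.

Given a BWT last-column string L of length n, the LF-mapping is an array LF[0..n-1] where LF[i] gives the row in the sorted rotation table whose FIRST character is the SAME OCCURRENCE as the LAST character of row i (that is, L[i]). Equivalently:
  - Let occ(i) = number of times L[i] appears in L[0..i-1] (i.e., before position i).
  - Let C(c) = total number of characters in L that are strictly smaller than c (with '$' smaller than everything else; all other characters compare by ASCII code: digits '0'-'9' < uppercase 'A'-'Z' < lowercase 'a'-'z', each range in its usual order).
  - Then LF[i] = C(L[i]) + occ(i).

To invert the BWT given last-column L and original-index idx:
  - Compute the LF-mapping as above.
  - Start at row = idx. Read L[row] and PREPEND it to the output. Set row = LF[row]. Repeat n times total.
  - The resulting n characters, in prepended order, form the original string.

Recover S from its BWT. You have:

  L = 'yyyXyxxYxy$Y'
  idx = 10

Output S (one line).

Answer: yxxxyXYyyYy$

Derivation:
LF mapping: 7 8 9 1 10 4 5 2 6 11 0 3
Walk LF starting at row 10, prepending L[row]:
  step 1: row=10, L[10]='$', prepend. Next row=LF[10]=0
  step 2: row=0, L[0]='y', prepend. Next row=LF[0]=7
  step 3: row=7, L[7]='Y', prepend. Next row=LF[7]=2
  step 4: row=2, L[2]='y', prepend. Next row=LF[2]=9
  step 5: row=9, L[9]='y', prepend. Next row=LF[9]=11
  step 6: row=11, L[11]='Y', prepend. Next row=LF[11]=3
  step 7: row=3, L[3]='X', prepend. Next row=LF[3]=1
  step 8: row=1, L[1]='y', prepend. Next row=LF[1]=8
  step 9: row=8, L[8]='x', prepend. Next row=LF[8]=6
  step 10: row=6, L[6]='x', prepend. Next row=LF[6]=5
  step 11: row=5, L[5]='x', prepend. Next row=LF[5]=4
  step 12: row=4, L[4]='y', prepend. Next row=LF[4]=10
Reversed output: yxxxyXYyyYy$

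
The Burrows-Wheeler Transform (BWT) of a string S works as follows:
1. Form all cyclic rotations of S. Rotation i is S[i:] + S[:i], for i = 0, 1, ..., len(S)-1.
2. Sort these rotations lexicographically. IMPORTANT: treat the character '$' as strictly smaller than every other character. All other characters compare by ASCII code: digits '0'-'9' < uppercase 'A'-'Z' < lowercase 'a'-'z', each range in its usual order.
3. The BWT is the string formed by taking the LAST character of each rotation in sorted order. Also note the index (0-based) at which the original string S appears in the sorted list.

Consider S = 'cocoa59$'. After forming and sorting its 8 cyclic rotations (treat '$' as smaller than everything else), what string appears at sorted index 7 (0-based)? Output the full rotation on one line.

Answer: ocoa59$c

Derivation:
All 8 rotations (rotation i = S[i:]+S[:i]):
  rot[0] = cocoa59$
  rot[1] = ocoa59$c
  rot[2] = coa59$co
  rot[3] = oa59$coc
  rot[4] = a59$coco
  rot[5] = 59$cocoa
  rot[6] = 9$cocoa5
  rot[7] = $cocoa59
Sorted (with $ < everything):
  sorted[0] = $cocoa59
  sorted[1] = 59$cocoa
  sorted[2] = 9$cocoa5
  sorted[3] = a59$coco
  sorted[4] = coa59$co
  sorted[5] = cocoa59$
  sorted[6] = oa59$coc
  sorted[7] = ocoa59$c
sorted[7] = ocoa59$c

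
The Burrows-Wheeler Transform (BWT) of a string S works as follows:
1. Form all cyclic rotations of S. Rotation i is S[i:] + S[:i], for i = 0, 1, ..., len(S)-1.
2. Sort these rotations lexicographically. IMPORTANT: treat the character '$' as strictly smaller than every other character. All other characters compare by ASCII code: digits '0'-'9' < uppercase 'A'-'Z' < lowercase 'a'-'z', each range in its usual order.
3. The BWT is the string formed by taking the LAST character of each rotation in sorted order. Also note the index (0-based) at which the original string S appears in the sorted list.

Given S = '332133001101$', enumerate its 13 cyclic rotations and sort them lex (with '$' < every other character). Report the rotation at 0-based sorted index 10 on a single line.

All 13 rotations (rotation i = S[i:]+S[:i]):
  rot[0] = 332133001101$
  rot[1] = 32133001101$3
  rot[2] = 2133001101$33
  rot[3] = 133001101$332
  rot[4] = 33001101$3321
  rot[5] = 3001101$33213
  rot[6] = 001101$332133
  rot[7] = 01101$3321330
  rot[8] = 1101$33213300
  rot[9] = 101$332133001
  rot[10] = 01$3321330011
  rot[11] = 1$33213300110
  rot[12] = $332133001101
Sorted (with $ < everything):
  sorted[0] = $332133001101
  sorted[1] = 001101$332133
  sorted[2] = 01$3321330011
  sorted[3] = 01101$3321330
  sorted[4] = 1$33213300110
  sorted[5] = 101$332133001
  sorted[6] = 1101$33213300
  sorted[7] = 133001101$332
  sorted[8] = 2133001101$33
  sorted[9] = 3001101$33213
  sorted[10] = 32133001101$3
  sorted[11] = 33001101$3321
  sorted[12] = 332133001101$
sorted[10] = 32133001101$3

Answer: 32133001101$3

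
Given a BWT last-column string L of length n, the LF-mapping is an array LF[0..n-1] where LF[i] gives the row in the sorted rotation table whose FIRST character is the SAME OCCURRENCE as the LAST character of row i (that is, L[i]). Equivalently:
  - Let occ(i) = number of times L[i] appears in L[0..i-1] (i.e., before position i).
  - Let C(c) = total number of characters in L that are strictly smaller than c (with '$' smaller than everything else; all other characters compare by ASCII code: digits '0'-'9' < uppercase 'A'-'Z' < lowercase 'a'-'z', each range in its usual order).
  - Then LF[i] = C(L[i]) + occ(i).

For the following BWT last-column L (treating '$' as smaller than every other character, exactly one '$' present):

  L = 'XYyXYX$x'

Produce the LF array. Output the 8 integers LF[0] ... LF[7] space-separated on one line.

Answer: 1 4 7 2 5 3 0 6

Derivation:
Char counts: '$':1, 'X':3, 'Y':2, 'x':1, 'y':1
C (first-col start): C('$')=0, C('X')=1, C('Y')=4, C('x')=6, C('y')=7
L[0]='X': occ=0, LF[0]=C('X')+0=1+0=1
L[1]='Y': occ=0, LF[1]=C('Y')+0=4+0=4
L[2]='y': occ=0, LF[2]=C('y')+0=7+0=7
L[3]='X': occ=1, LF[3]=C('X')+1=1+1=2
L[4]='Y': occ=1, LF[4]=C('Y')+1=4+1=5
L[5]='X': occ=2, LF[5]=C('X')+2=1+2=3
L[6]='$': occ=0, LF[6]=C('$')+0=0+0=0
L[7]='x': occ=0, LF[7]=C('x')+0=6+0=6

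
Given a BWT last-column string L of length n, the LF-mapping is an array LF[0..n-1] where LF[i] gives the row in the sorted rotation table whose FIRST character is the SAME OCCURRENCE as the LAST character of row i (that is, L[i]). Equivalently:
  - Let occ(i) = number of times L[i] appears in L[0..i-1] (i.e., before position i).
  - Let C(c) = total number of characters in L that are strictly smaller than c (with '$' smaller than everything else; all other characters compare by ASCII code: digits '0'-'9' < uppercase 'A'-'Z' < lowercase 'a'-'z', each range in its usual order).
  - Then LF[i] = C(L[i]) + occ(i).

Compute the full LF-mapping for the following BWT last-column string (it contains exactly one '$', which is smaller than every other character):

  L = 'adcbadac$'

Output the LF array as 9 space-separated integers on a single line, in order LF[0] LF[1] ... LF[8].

Char counts: '$':1, 'a':3, 'b':1, 'c':2, 'd':2
C (first-col start): C('$')=0, C('a')=1, C('b')=4, C('c')=5, C('d')=7
L[0]='a': occ=0, LF[0]=C('a')+0=1+0=1
L[1]='d': occ=0, LF[1]=C('d')+0=7+0=7
L[2]='c': occ=0, LF[2]=C('c')+0=5+0=5
L[3]='b': occ=0, LF[3]=C('b')+0=4+0=4
L[4]='a': occ=1, LF[4]=C('a')+1=1+1=2
L[5]='d': occ=1, LF[5]=C('d')+1=7+1=8
L[6]='a': occ=2, LF[6]=C('a')+2=1+2=3
L[7]='c': occ=1, LF[7]=C('c')+1=5+1=6
L[8]='$': occ=0, LF[8]=C('$')+0=0+0=0

Answer: 1 7 5 4 2 8 3 6 0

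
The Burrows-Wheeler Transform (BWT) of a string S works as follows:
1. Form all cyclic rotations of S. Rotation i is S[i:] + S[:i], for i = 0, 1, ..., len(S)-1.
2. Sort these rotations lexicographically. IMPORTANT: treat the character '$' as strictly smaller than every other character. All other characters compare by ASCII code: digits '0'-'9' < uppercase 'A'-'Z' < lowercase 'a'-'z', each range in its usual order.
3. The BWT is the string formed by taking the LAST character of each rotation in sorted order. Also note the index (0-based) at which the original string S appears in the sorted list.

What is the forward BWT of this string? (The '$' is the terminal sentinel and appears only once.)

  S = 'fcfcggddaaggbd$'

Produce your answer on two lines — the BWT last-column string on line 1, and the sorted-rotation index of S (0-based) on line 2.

All 15 rotations (rotation i = S[i:]+S[:i]):
  rot[0] = fcfcggddaaggbd$
  rot[1] = cfcggddaaggbd$f
  rot[2] = fcggddaaggbd$fc
  rot[3] = cggddaaggbd$fcf
  rot[4] = ggddaaggbd$fcfc
  rot[5] = gddaaggbd$fcfcg
  rot[6] = ddaaggbd$fcfcgg
  rot[7] = daaggbd$fcfcggd
  rot[8] = aaggbd$fcfcggdd
  rot[9] = aggbd$fcfcggdda
  rot[10] = ggbd$fcfcggddaa
  rot[11] = gbd$fcfcggddaag
  rot[12] = bd$fcfcggddaagg
  rot[13] = d$fcfcggddaaggb
  rot[14] = $fcfcggddaaggbd
Sorted (with $ < everything):
  sorted[0] = $fcfcggddaaggbd  (last char: 'd')
  sorted[1] = aaggbd$fcfcggdd  (last char: 'd')
  sorted[2] = aggbd$fcfcggdda  (last char: 'a')
  sorted[3] = bd$fcfcggddaagg  (last char: 'g')
  sorted[4] = cfcggddaaggbd$f  (last char: 'f')
  sorted[5] = cggddaaggbd$fcf  (last char: 'f')
  sorted[6] = d$fcfcggddaaggb  (last char: 'b')
  sorted[7] = daaggbd$fcfcggd  (last char: 'd')
  sorted[8] = ddaaggbd$fcfcgg  (last char: 'g')
  sorted[9] = fcfcggddaaggbd$  (last char: '$')
  sorted[10] = fcggddaaggbd$fc  (last char: 'c')
  sorted[11] = gbd$fcfcggddaag  (last char: 'g')
  sorted[12] = gddaaggbd$fcfcg  (last char: 'g')
  sorted[13] = ggbd$fcfcggddaa  (last char: 'a')
  sorted[14] = ggddaaggbd$fcfc  (last char: 'c')
Last column: ddagffbdg$cggac
Original string S is at sorted index 9

Answer: ddagffbdg$cggac
9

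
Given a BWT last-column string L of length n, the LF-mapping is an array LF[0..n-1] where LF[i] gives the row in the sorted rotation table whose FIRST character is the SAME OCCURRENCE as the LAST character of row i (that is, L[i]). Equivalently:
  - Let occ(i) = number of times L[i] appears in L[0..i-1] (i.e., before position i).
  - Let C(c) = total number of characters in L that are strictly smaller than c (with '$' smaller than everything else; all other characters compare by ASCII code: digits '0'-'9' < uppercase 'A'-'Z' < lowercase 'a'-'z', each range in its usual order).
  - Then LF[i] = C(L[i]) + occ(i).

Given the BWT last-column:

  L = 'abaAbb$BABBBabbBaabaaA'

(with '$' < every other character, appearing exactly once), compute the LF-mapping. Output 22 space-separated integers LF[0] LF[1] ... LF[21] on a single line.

Char counts: '$':1, 'A':3, 'B':5, 'a':7, 'b':6
C (first-col start): C('$')=0, C('A')=1, C('B')=4, C('a')=9, C('b')=16
L[0]='a': occ=0, LF[0]=C('a')+0=9+0=9
L[1]='b': occ=0, LF[1]=C('b')+0=16+0=16
L[2]='a': occ=1, LF[2]=C('a')+1=9+1=10
L[3]='A': occ=0, LF[3]=C('A')+0=1+0=1
L[4]='b': occ=1, LF[4]=C('b')+1=16+1=17
L[5]='b': occ=2, LF[5]=C('b')+2=16+2=18
L[6]='$': occ=0, LF[6]=C('$')+0=0+0=0
L[7]='B': occ=0, LF[7]=C('B')+0=4+0=4
L[8]='A': occ=1, LF[8]=C('A')+1=1+1=2
L[9]='B': occ=1, LF[9]=C('B')+1=4+1=5
L[10]='B': occ=2, LF[10]=C('B')+2=4+2=6
L[11]='B': occ=3, LF[11]=C('B')+3=4+3=7
L[12]='a': occ=2, LF[12]=C('a')+2=9+2=11
L[13]='b': occ=3, LF[13]=C('b')+3=16+3=19
L[14]='b': occ=4, LF[14]=C('b')+4=16+4=20
L[15]='B': occ=4, LF[15]=C('B')+4=4+4=8
L[16]='a': occ=3, LF[16]=C('a')+3=9+3=12
L[17]='a': occ=4, LF[17]=C('a')+4=9+4=13
L[18]='b': occ=5, LF[18]=C('b')+5=16+5=21
L[19]='a': occ=5, LF[19]=C('a')+5=9+5=14
L[20]='a': occ=6, LF[20]=C('a')+6=9+6=15
L[21]='A': occ=2, LF[21]=C('A')+2=1+2=3

Answer: 9 16 10 1 17 18 0 4 2 5 6 7 11 19 20 8 12 13 21 14 15 3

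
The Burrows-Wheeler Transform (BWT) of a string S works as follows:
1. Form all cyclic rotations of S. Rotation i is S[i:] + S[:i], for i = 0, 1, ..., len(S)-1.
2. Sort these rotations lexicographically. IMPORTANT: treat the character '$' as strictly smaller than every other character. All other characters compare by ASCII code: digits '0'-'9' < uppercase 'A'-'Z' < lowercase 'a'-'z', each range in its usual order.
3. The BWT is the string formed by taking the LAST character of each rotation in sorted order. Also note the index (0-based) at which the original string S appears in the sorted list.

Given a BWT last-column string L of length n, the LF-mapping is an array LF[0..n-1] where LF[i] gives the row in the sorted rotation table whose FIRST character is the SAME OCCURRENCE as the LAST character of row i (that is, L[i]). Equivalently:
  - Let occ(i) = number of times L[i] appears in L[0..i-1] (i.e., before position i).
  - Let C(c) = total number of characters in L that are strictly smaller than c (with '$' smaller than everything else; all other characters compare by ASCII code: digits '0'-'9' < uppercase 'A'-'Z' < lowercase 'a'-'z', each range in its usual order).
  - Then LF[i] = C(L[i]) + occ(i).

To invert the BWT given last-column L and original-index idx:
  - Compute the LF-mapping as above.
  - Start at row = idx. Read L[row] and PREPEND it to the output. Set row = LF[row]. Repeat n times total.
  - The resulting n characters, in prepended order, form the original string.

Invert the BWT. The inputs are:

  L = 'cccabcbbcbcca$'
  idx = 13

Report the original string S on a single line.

LF mapping: 7 8 9 1 3 10 4 5 11 6 12 13 2 0
Walk LF starting at row 13, prepending L[row]:
  step 1: row=13, L[13]='$', prepend. Next row=LF[13]=0
  step 2: row=0, L[0]='c', prepend. Next row=LF[0]=7
  step 3: row=7, L[7]='b', prepend. Next row=LF[7]=5
  step 4: row=5, L[5]='c', prepend. Next row=LF[5]=10
  step 5: row=10, L[10]='c', prepend. Next row=LF[10]=12
  step 6: row=12, L[12]='a', prepend. Next row=LF[12]=2
  step 7: row=2, L[2]='c', prepend. Next row=LF[2]=9
  step 8: row=9, L[9]='b', prepend. Next row=LF[9]=6
  step 9: row=6, L[6]='b', prepend. Next row=LF[6]=4
  step 10: row=4, L[4]='b', prepend. Next row=LF[4]=3
  step 11: row=3, L[3]='a', prepend. Next row=LF[3]=1
  step 12: row=1, L[1]='c', prepend. Next row=LF[1]=8
  step 13: row=8, L[8]='c', prepend. Next row=LF[8]=11
  step 14: row=11, L[11]='c', prepend. Next row=LF[11]=13
Reversed output: cccabbbcaccbc$

Answer: cccabbbcaccbc$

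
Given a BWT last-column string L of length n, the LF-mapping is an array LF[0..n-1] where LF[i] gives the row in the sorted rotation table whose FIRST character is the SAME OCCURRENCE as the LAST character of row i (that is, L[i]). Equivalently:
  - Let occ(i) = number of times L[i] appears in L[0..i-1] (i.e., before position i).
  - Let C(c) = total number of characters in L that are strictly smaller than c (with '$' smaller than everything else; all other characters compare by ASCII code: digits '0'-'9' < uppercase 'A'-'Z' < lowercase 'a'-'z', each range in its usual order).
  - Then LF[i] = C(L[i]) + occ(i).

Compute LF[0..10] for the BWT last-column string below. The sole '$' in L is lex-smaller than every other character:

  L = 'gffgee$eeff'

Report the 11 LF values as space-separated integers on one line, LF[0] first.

Char counts: '$':1, 'e':4, 'f':4, 'g':2
C (first-col start): C('$')=0, C('e')=1, C('f')=5, C('g')=9
L[0]='g': occ=0, LF[0]=C('g')+0=9+0=9
L[1]='f': occ=0, LF[1]=C('f')+0=5+0=5
L[2]='f': occ=1, LF[2]=C('f')+1=5+1=6
L[3]='g': occ=1, LF[3]=C('g')+1=9+1=10
L[4]='e': occ=0, LF[4]=C('e')+0=1+0=1
L[5]='e': occ=1, LF[5]=C('e')+1=1+1=2
L[6]='$': occ=0, LF[6]=C('$')+0=0+0=0
L[7]='e': occ=2, LF[7]=C('e')+2=1+2=3
L[8]='e': occ=3, LF[8]=C('e')+3=1+3=4
L[9]='f': occ=2, LF[9]=C('f')+2=5+2=7
L[10]='f': occ=3, LF[10]=C('f')+3=5+3=8

Answer: 9 5 6 10 1 2 0 3 4 7 8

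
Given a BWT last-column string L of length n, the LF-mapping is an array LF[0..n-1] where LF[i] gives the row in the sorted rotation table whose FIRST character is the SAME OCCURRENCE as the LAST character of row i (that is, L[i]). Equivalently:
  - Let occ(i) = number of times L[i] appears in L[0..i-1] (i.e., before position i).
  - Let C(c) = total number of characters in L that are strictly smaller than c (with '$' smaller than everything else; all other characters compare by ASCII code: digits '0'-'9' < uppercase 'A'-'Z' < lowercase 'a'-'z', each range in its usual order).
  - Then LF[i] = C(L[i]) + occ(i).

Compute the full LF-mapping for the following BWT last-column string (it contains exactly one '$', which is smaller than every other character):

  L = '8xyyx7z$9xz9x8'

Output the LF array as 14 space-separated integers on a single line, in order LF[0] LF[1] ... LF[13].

Answer: 2 6 10 11 7 1 12 0 4 8 13 5 9 3

Derivation:
Char counts: '$':1, '7':1, '8':2, '9':2, 'x':4, 'y':2, 'z':2
C (first-col start): C('$')=0, C('7')=1, C('8')=2, C('9')=4, C('x')=6, C('y')=10, C('z')=12
L[0]='8': occ=0, LF[0]=C('8')+0=2+0=2
L[1]='x': occ=0, LF[1]=C('x')+0=6+0=6
L[2]='y': occ=0, LF[2]=C('y')+0=10+0=10
L[3]='y': occ=1, LF[3]=C('y')+1=10+1=11
L[4]='x': occ=1, LF[4]=C('x')+1=6+1=7
L[5]='7': occ=0, LF[5]=C('7')+0=1+0=1
L[6]='z': occ=0, LF[6]=C('z')+0=12+0=12
L[7]='$': occ=0, LF[7]=C('$')+0=0+0=0
L[8]='9': occ=0, LF[8]=C('9')+0=4+0=4
L[9]='x': occ=2, LF[9]=C('x')+2=6+2=8
L[10]='z': occ=1, LF[10]=C('z')+1=12+1=13
L[11]='9': occ=1, LF[11]=C('9')+1=4+1=5
L[12]='x': occ=3, LF[12]=C('x')+3=6+3=9
L[13]='8': occ=1, LF[13]=C('8')+1=2+1=3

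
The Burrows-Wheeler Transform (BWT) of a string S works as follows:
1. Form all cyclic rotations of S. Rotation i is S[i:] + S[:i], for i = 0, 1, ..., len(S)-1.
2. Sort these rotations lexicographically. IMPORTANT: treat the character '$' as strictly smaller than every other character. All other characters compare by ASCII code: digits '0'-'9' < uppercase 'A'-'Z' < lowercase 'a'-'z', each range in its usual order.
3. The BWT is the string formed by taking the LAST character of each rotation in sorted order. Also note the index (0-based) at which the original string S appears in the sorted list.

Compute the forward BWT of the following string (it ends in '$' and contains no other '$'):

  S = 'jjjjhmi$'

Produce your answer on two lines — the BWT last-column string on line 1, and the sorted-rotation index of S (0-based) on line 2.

All 8 rotations (rotation i = S[i:]+S[:i]):
  rot[0] = jjjjhmi$
  rot[1] = jjjhmi$j
  rot[2] = jjhmi$jj
  rot[3] = jhmi$jjj
  rot[4] = hmi$jjjj
  rot[5] = mi$jjjjh
  rot[6] = i$jjjjhm
  rot[7] = $jjjjhmi
Sorted (with $ < everything):
  sorted[0] = $jjjjhmi  (last char: 'i')
  sorted[1] = hmi$jjjj  (last char: 'j')
  sorted[2] = i$jjjjhm  (last char: 'm')
  sorted[3] = jhmi$jjj  (last char: 'j')
  sorted[4] = jjhmi$jj  (last char: 'j')
  sorted[5] = jjjhmi$j  (last char: 'j')
  sorted[6] = jjjjhmi$  (last char: '$')
  sorted[7] = mi$jjjjh  (last char: 'h')
Last column: ijmjjj$h
Original string S is at sorted index 6

Answer: ijmjjj$h
6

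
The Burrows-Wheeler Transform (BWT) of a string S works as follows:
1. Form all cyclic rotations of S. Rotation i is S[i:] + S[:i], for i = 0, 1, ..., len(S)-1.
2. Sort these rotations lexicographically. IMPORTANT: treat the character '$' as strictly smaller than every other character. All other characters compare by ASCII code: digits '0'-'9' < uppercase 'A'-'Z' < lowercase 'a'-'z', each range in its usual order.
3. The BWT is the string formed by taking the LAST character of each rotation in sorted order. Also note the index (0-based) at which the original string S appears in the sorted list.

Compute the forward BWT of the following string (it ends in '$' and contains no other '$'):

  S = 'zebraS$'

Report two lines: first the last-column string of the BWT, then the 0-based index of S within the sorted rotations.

All 7 rotations (rotation i = S[i:]+S[:i]):
  rot[0] = zebraS$
  rot[1] = ebraS$z
  rot[2] = braS$ze
  rot[3] = raS$zeb
  rot[4] = aS$zebr
  rot[5] = S$zebra
  rot[6] = $zebraS
Sorted (with $ < everything):
  sorted[0] = $zebraS  (last char: 'S')
  sorted[1] = S$zebra  (last char: 'a')
  sorted[2] = aS$zebr  (last char: 'r')
  sorted[3] = braS$ze  (last char: 'e')
  sorted[4] = ebraS$z  (last char: 'z')
  sorted[5] = raS$zeb  (last char: 'b')
  sorted[6] = zebraS$  (last char: '$')
Last column: Sarezb$
Original string S is at sorted index 6

Answer: Sarezb$
6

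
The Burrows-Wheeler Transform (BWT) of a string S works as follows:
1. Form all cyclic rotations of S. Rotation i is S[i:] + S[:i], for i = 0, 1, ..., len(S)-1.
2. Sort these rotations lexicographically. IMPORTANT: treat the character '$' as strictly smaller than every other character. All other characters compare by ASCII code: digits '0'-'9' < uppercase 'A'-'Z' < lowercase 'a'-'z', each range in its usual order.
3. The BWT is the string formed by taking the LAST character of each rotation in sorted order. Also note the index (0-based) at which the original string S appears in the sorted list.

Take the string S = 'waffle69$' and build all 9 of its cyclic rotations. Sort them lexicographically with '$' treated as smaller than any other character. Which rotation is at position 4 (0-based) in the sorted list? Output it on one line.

All 9 rotations (rotation i = S[i:]+S[:i]):
  rot[0] = waffle69$
  rot[1] = affle69$w
  rot[2] = ffle69$wa
  rot[3] = fle69$waf
  rot[4] = le69$waff
  rot[5] = e69$waffl
  rot[6] = 69$waffle
  rot[7] = 9$waffle6
  rot[8] = $waffle69
Sorted (with $ < everything):
  sorted[0] = $waffle69
  sorted[1] = 69$waffle
  sorted[2] = 9$waffle6
  sorted[3] = affle69$w
  sorted[4] = e69$waffl
  sorted[5] = ffle69$wa
  sorted[6] = fle69$waf
  sorted[7] = le69$waff
  sorted[8] = waffle69$
sorted[4] = e69$waffl

Answer: e69$waffl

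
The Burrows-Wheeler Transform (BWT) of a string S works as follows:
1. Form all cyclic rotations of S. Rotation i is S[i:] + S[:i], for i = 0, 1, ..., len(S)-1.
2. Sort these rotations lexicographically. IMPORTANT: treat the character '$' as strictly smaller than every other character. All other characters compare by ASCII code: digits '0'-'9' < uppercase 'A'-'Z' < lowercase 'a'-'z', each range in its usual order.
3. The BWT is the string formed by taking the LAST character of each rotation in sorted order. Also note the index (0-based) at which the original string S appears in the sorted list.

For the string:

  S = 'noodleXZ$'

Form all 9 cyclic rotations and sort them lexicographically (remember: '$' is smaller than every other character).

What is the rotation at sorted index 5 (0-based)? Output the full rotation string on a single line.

All 9 rotations (rotation i = S[i:]+S[:i]):
  rot[0] = noodleXZ$
  rot[1] = oodleXZ$n
  rot[2] = odleXZ$no
  rot[3] = dleXZ$noo
  rot[4] = leXZ$nood
  rot[5] = eXZ$noodl
  rot[6] = XZ$noodle
  rot[7] = Z$noodleX
  rot[8] = $noodleXZ
Sorted (with $ < everything):
  sorted[0] = $noodleXZ
  sorted[1] = XZ$noodle
  sorted[2] = Z$noodleX
  sorted[3] = dleXZ$noo
  sorted[4] = eXZ$noodl
  sorted[5] = leXZ$nood
  sorted[6] = noodleXZ$
  sorted[7] = odleXZ$no
  sorted[8] = oodleXZ$n
sorted[5] = leXZ$nood

Answer: leXZ$nood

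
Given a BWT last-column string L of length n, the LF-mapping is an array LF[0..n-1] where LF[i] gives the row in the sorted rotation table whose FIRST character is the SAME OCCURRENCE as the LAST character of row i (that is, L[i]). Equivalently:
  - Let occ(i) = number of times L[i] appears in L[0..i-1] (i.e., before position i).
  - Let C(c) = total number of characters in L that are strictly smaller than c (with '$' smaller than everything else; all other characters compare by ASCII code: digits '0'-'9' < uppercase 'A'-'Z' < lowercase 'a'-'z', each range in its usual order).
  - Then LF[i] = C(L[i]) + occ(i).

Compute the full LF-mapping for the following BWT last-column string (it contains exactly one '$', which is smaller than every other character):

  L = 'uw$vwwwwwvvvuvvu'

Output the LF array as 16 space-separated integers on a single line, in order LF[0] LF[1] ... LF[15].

Char counts: '$':1, 'u':3, 'v':6, 'w':6
C (first-col start): C('$')=0, C('u')=1, C('v')=4, C('w')=10
L[0]='u': occ=0, LF[0]=C('u')+0=1+0=1
L[1]='w': occ=0, LF[1]=C('w')+0=10+0=10
L[2]='$': occ=0, LF[2]=C('$')+0=0+0=0
L[3]='v': occ=0, LF[3]=C('v')+0=4+0=4
L[4]='w': occ=1, LF[4]=C('w')+1=10+1=11
L[5]='w': occ=2, LF[5]=C('w')+2=10+2=12
L[6]='w': occ=3, LF[6]=C('w')+3=10+3=13
L[7]='w': occ=4, LF[7]=C('w')+4=10+4=14
L[8]='w': occ=5, LF[8]=C('w')+5=10+5=15
L[9]='v': occ=1, LF[9]=C('v')+1=4+1=5
L[10]='v': occ=2, LF[10]=C('v')+2=4+2=6
L[11]='v': occ=3, LF[11]=C('v')+3=4+3=7
L[12]='u': occ=1, LF[12]=C('u')+1=1+1=2
L[13]='v': occ=4, LF[13]=C('v')+4=4+4=8
L[14]='v': occ=5, LF[14]=C('v')+5=4+5=9
L[15]='u': occ=2, LF[15]=C('u')+2=1+2=3

Answer: 1 10 0 4 11 12 13 14 15 5 6 7 2 8 9 3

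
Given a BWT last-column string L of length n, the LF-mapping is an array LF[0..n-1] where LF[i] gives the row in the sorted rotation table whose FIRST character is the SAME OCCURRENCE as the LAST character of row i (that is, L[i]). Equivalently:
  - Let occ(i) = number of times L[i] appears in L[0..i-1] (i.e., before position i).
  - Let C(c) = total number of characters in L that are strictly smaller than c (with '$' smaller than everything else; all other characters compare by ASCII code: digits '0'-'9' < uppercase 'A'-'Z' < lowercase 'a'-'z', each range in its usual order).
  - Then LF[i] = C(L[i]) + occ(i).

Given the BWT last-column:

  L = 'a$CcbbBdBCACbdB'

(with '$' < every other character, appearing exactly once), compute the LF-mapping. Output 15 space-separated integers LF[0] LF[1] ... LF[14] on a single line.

Char counts: '$':1, 'A':1, 'B':3, 'C':3, 'a':1, 'b':3, 'c':1, 'd':2
C (first-col start): C('$')=0, C('A')=1, C('B')=2, C('C')=5, C('a')=8, C('b')=9, C('c')=12, C('d')=13
L[0]='a': occ=0, LF[0]=C('a')+0=8+0=8
L[1]='$': occ=0, LF[1]=C('$')+0=0+0=0
L[2]='C': occ=0, LF[2]=C('C')+0=5+0=5
L[3]='c': occ=0, LF[3]=C('c')+0=12+0=12
L[4]='b': occ=0, LF[4]=C('b')+0=9+0=9
L[5]='b': occ=1, LF[5]=C('b')+1=9+1=10
L[6]='B': occ=0, LF[6]=C('B')+0=2+0=2
L[7]='d': occ=0, LF[7]=C('d')+0=13+0=13
L[8]='B': occ=1, LF[8]=C('B')+1=2+1=3
L[9]='C': occ=1, LF[9]=C('C')+1=5+1=6
L[10]='A': occ=0, LF[10]=C('A')+0=1+0=1
L[11]='C': occ=2, LF[11]=C('C')+2=5+2=7
L[12]='b': occ=2, LF[12]=C('b')+2=9+2=11
L[13]='d': occ=1, LF[13]=C('d')+1=13+1=14
L[14]='B': occ=2, LF[14]=C('B')+2=2+2=4

Answer: 8 0 5 12 9 10 2 13 3 6 1 7 11 14 4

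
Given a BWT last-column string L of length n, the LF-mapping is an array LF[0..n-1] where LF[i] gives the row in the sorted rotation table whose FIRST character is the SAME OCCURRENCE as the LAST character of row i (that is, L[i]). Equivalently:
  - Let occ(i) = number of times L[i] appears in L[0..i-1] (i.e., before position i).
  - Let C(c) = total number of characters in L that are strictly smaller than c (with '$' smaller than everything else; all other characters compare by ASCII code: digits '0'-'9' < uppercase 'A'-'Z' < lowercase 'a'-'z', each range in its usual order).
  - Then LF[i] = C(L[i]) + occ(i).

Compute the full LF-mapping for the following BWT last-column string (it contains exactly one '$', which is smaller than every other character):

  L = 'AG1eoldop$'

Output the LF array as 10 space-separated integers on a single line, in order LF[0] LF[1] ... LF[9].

Char counts: '$':1, '1':1, 'A':1, 'G':1, 'd':1, 'e':1, 'l':1, 'o':2, 'p':1
C (first-col start): C('$')=0, C('1')=1, C('A')=2, C('G')=3, C('d')=4, C('e')=5, C('l')=6, C('o')=7, C('p')=9
L[0]='A': occ=0, LF[0]=C('A')+0=2+0=2
L[1]='G': occ=0, LF[1]=C('G')+0=3+0=3
L[2]='1': occ=0, LF[2]=C('1')+0=1+0=1
L[3]='e': occ=0, LF[3]=C('e')+0=5+0=5
L[4]='o': occ=0, LF[4]=C('o')+0=7+0=7
L[5]='l': occ=0, LF[5]=C('l')+0=6+0=6
L[6]='d': occ=0, LF[6]=C('d')+0=4+0=4
L[7]='o': occ=1, LF[7]=C('o')+1=7+1=8
L[8]='p': occ=0, LF[8]=C('p')+0=9+0=9
L[9]='$': occ=0, LF[9]=C('$')+0=0+0=0

Answer: 2 3 1 5 7 6 4 8 9 0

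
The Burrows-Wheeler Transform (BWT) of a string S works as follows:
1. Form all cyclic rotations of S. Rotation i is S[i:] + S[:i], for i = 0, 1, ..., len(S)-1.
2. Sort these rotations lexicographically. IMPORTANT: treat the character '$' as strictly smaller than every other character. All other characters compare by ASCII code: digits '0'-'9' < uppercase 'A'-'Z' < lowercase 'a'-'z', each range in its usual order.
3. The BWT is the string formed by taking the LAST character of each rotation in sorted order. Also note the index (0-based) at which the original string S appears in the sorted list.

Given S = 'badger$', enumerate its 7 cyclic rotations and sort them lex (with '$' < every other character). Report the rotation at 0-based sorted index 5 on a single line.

All 7 rotations (rotation i = S[i:]+S[:i]):
  rot[0] = badger$
  rot[1] = adger$b
  rot[2] = dger$ba
  rot[3] = ger$bad
  rot[4] = er$badg
  rot[5] = r$badge
  rot[6] = $badger
Sorted (with $ < everything):
  sorted[0] = $badger
  sorted[1] = adger$b
  sorted[2] = badger$
  sorted[3] = dger$ba
  sorted[4] = er$badg
  sorted[5] = ger$bad
  sorted[6] = r$badge
sorted[5] = ger$bad

Answer: ger$bad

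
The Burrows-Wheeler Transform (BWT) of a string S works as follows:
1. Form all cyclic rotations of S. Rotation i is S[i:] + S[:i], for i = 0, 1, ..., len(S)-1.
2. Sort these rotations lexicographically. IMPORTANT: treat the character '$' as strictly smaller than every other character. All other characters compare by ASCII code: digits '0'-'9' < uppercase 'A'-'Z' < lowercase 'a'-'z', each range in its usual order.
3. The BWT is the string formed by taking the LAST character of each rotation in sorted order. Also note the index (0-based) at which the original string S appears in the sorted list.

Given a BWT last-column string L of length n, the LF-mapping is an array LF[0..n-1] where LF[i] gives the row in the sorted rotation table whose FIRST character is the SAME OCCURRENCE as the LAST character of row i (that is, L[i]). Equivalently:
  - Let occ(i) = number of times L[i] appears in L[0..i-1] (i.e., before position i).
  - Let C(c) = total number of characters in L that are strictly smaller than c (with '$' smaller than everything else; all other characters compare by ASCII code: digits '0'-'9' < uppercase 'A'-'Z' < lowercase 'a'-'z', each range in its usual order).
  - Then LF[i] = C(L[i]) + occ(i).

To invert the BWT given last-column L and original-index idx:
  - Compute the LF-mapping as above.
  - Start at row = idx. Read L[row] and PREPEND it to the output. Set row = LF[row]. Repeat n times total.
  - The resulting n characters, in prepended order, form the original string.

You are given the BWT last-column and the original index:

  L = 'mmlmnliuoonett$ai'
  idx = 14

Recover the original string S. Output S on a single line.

LF mapping: 7 8 5 9 10 6 3 16 12 13 11 2 14 15 0 1 4
Walk LF starting at row 14, prepending L[row]:
  step 1: row=14, L[14]='$', prepend. Next row=LF[14]=0
  step 2: row=0, L[0]='m', prepend. Next row=LF[0]=7
  step 3: row=7, L[7]='u', prepend. Next row=LF[7]=16
  step 4: row=16, L[16]='i', prepend. Next row=LF[16]=4
  step 5: row=4, L[4]='n', prepend. Next row=LF[4]=10
  step 6: row=10, L[10]='n', prepend. Next row=LF[10]=11
  step 7: row=11, L[11]='e', prepend. Next row=LF[11]=2
  step 8: row=2, L[2]='l', prepend. Next row=LF[2]=5
  step 9: row=5, L[5]='l', prepend. Next row=LF[5]=6
  step 10: row=6, L[6]='i', prepend. Next row=LF[6]=3
  step 11: row=3, L[3]='m', prepend. Next row=LF[3]=9
  step 12: row=9, L[9]='o', prepend. Next row=LF[9]=13
  step 13: row=13, L[13]='t', prepend. Next row=LF[13]=15
  step 14: row=15, L[15]='a', prepend. Next row=LF[15]=1
  step 15: row=1, L[1]='m', prepend. Next row=LF[1]=8
  step 16: row=8, L[8]='o', prepend. Next row=LF[8]=12
  step 17: row=12, L[12]='t', prepend. Next row=LF[12]=14
Reversed output: tomatomillennium$

Answer: tomatomillennium$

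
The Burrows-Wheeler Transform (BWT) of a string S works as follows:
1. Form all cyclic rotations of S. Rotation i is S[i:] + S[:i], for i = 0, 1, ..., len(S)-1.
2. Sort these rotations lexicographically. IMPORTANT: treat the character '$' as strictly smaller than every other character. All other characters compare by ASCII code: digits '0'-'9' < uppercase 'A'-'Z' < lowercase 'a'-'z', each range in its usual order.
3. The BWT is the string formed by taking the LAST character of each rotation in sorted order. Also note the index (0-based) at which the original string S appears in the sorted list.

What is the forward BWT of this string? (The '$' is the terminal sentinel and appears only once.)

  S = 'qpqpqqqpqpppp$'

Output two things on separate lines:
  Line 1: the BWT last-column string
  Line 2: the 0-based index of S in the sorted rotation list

Answer: ppppqqqqpq$pqp
10

Derivation:
All 14 rotations (rotation i = S[i:]+S[:i]):
  rot[0] = qpqpqqqpqpppp$
  rot[1] = pqpqqqpqpppp$q
  rot[2] = qpqqqpqpppp$qp
  rot[3] = pqqqpqpppp$qpq
  rot[4] = qqqpqpppp$qpqp
  rot[5] = qqpqpppp$qpqpq
  rot[6] = qpqpppp$qpqpqq
  rot[7] = pqpppp$qpqpqqq
  rot[8] = qpppp$qpqpqqqp
  rot[9] = pppp$qpqpqqqpq
  rot[10] = ppp$qpqpqqqpqp
  rot[11] = pp$qpqpqqqpqpp
  rot[12] = p$qpqpqqqpqppp
  rot[13] = $qpqpqqqpqpppp
Sorted (with $ < everything):
  sorted[0] = $qpqpqqqpqpppp  (last char: 'p')
  sorted[1] = p$qpqpqqqpqppp  (last char: 'p')
  sorted[2] = pp$qpqpqqqpqpp  (last char: 'p')
  sorted[3] = ppp$qpqpqqqpqp  (last char: 'p')
  sorted[4] = pppp$qpqpqqqpq  (last char: 'q')
  sorted[5] = pqpppp$qpqpqqq  (last char: 'q')
  sorted[6] = pqpqqqpqpppp$q  (last char: 'q')
  sorted[7] = pqqqpqpppp$qpq  (last char: 'q')
  sorted[8] = qpppp$qpqpqqqp  (last char: 'p')
  sorted[9] = qpqpppp$qpqpqq  (last char: 'q')
  sorted[10] = qpqpqqqpqpppp$  (last char: '$')
  sorted[11] = qpqqqpqpppp$qp  (last char: 'p')
  sorted[12] = qqpqpppp$qpqpq  (last char: 'q')
  sorted[13] = qqqpqpppp$qpqp  (last char: 'p')
Last column: ppppqqqqpq$pqp
Original string S is at sorted index 10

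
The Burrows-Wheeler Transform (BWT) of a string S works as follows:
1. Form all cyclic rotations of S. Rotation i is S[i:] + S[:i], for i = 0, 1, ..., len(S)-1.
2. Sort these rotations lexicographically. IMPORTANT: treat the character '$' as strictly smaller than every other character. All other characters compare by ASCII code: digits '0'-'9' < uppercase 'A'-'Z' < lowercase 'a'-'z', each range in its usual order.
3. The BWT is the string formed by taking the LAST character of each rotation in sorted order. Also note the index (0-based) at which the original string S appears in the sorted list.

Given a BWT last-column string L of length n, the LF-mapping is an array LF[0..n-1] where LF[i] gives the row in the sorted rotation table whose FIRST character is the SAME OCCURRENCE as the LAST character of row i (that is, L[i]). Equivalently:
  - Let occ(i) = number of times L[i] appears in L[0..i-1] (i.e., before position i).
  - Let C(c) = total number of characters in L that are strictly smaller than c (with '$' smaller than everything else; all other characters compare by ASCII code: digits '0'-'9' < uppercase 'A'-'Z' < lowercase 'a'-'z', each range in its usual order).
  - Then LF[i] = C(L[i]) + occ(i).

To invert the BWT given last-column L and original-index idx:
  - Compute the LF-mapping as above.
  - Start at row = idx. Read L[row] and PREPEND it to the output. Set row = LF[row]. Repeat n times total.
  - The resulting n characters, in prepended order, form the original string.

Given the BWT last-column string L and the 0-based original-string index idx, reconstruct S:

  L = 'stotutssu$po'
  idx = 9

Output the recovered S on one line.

Answer: tsstooutpus$

Derivation:
LF mapping: 4 7 1 8 10 9 5 6 11 0 3 2
Walk LF starting at row 9, prepending L[row]:
  step 1: row=9, L[9]='$', prepend. Next row=LF[9]=0
  step 2: row=0, L[0]='s', prepend. Next row=LF[0]=4
  step 3: row=4, L[4]='u', prepend. Next row=LF[4]=10
  step 4: row=10, L[10]='p', prepend. Next row=LF[10]=3
  step 5: row=3, L[3]='t', prepend. Next row=LF[3]=8
  step 6: row=8, L[8]='u', prepend. Next row=LF[8]=11
  step 7: row=11, L[11]='o', prepend. Next row=LF[11]=2
  step 8: row=2, L[2]='o', prepend. Next row=LF[2]=1
  step 9: row=1, L[1]='t', prepend. Next row=LF[1]=7
  step 10: row=7, L[7]='s', prepend. Next row=LF[7]=6
  step 11: row=6, L[6]='s', prepend. Next row=LF[6]=5
  step 12: row=5, L[5]='t', prepend. Next row=LF[5]=9
Reversed output: tsstooutpus$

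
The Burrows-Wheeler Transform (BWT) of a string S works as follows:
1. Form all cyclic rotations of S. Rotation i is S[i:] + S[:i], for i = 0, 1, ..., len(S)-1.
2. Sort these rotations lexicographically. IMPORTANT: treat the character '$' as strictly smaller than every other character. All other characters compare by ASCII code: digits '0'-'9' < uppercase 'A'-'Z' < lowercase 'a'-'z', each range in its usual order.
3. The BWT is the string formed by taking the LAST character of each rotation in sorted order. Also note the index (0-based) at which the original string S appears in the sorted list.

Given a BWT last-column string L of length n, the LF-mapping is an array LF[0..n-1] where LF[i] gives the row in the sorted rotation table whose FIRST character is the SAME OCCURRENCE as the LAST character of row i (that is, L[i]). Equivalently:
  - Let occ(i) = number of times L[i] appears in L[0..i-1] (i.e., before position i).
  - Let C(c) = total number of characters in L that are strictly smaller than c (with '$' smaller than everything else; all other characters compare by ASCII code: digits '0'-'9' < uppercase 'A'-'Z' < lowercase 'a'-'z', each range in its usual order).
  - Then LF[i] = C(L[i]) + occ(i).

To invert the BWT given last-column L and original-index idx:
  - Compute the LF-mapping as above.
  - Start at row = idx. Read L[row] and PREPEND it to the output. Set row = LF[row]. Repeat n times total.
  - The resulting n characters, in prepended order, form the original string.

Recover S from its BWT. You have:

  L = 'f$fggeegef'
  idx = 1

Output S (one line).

LF mapping: 4 0 5 7 8 1 2 9 3 6
Walk LF starting at row 1, prepending L[row]:
  step 1: row=1, L[1]='$', prepend. Next row=LF[1]=0
  step 2: row=0, L[0]='f', prepend. Next row=LF[0]=4
  step 3: row=4, L[4]='g', prepend. Next row=LF[4]=8
  step 4: row=8, L[8]='e', prepend. Next row=LF[8]=3
  step 5: row=3, L[3]='g', prepend. Next row=LF[3]=7
  step 6: row=7, L[7]='g', prepend. Next row=LF[7]=9
  step 7: row=9, L[9]='f', prepend. Next row=LF[9]=6
  step 8: row=6, L[6]='e', prepend. Next row=LF[6]=2
  step 9: row=2, L[2]='f', prepend. Next row=LF[2]=5
  step 10: row=5, L[5]='e', prepend. Next row=LF[5]=1
Reversed output: efefggegf$

Answer: efefggegf$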